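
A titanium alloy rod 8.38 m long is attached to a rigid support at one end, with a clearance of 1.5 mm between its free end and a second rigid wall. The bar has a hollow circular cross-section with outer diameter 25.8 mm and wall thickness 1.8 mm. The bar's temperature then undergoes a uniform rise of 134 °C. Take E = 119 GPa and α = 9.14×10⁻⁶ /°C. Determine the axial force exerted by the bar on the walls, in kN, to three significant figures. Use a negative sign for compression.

-16.9 kN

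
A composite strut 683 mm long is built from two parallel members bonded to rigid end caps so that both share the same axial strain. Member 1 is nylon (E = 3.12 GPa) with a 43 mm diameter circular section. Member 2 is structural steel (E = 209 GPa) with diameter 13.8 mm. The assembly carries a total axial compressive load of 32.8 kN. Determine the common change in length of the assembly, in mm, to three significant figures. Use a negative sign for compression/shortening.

-0.626 mm

A_1 = 1452 mm².
A_2 = 149.6 mm².
Equal strain + equilibrium ⇒ each member carries load in proportion to AE: A₁E₁ = 4531000 N, A₂E₂ = 31260000 N, ΣAE = 35790000 N.
δ = PL/ΣAE = -32800·683/35790000 = -0.6259 mm.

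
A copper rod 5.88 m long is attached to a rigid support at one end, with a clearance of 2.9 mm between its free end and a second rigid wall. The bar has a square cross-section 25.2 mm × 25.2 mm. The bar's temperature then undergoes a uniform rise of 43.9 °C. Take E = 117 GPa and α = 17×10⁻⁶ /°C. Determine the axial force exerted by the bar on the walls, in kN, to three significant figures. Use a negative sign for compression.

-18.8 kN

Free thermal expansion αLΔT = 17e-6 · 5880 · 43.9 = 4.388 mm.
The walls engage after the gap closes; constrained expansion = 4.388 − 2.9 = 1.488 mm.
The walls impose strain ε = −(1.488)/5880 = -2.5310e-04; σ = Eε = 117000 · -2.5310e-04 = -29.61 MPa.
Wall reaction R = σ·A = -29.61·635 = -18810 N = -18.81 kN.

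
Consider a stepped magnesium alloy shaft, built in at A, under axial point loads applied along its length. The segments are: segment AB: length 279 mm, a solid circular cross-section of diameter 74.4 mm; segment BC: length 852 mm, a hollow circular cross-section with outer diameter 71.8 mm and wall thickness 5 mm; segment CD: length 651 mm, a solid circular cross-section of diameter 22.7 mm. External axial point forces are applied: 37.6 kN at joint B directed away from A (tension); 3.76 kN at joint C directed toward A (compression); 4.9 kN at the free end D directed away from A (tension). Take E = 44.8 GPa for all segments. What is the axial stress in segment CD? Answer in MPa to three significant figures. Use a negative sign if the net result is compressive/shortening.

12.1 MPa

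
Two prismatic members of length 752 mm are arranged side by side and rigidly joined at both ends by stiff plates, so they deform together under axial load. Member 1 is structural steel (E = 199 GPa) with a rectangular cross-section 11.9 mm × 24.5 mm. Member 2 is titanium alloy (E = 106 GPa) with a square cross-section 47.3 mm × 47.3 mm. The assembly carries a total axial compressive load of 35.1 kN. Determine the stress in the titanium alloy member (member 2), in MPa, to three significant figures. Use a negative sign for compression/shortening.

A_1 = 291.6 mm².
A_2 = 2237 mm².
Equal strain + equilibrium ⇒ each member carries load in proportion to AE: A₁E₁ = 58020000 N, A₂E₂ = 237200000 N, ΣAE = 295200000 N.
σ₂ = P·E₂/ΣAE = -35100·106000/295200000 = -12.6 MPa.

-12.6 MPa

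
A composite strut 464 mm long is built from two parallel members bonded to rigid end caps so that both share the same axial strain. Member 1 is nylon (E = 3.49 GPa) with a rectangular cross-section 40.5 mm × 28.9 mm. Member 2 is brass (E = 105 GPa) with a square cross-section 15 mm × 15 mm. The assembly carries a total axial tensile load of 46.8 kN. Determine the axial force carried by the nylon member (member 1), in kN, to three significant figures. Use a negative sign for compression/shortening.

6.90 kN

A_1 = 1170 mm².
A_2 = 225 mm².
Equal strain + equilibrium ⇒ each member carries load in proportion to AE: A₁E₁ = 4085000 N, A₂E₂ = 23620000 N, ΣAE = 27710000 N.
F₁ = P·A₁E₁/ΣAE = 46800·4085000/27710000 = 6899 N.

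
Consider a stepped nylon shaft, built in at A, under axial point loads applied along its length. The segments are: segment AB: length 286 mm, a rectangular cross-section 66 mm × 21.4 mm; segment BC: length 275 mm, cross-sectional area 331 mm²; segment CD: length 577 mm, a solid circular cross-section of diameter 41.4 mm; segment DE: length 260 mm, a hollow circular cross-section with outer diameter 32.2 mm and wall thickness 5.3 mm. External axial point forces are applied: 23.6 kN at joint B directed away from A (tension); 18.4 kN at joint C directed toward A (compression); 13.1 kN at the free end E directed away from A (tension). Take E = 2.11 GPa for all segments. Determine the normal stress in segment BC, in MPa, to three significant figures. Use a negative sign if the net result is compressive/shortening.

Internal axial forces (sectioning from the free end, tension +): N_DE = 13.1 kN, N_CD = 13.1 kN, N_BC = -5.3 kN, N_AB = 18.3 kN.
σ_BC = N_BC/A_BC = -5300/331 = -16.01 MPa.

-16.0 MPa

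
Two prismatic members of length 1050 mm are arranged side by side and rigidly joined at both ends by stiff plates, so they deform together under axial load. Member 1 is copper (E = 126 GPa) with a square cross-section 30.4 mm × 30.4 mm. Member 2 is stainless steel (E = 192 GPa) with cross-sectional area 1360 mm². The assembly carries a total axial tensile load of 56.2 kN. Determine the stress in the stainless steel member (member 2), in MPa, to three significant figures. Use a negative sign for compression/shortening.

A_1 = 924.2 mm².
Equal strain + equilibrium ⇒ each member carries load in proportion to AE: A₁E₁ = 116400000 N, A₂E₂ = 261100000 N, ΣAE = 377600000 N.
σ₂ = P·E₂/ΣAE = 56200·192000/377600000 = 28.58 MPa.

28.6 MPa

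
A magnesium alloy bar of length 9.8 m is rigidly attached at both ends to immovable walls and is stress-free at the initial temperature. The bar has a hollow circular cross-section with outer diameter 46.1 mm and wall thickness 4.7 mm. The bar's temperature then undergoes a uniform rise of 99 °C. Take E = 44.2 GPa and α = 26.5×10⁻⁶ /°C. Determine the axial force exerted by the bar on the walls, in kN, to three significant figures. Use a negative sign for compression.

Free thermal expansion αLΔT = 26.5e-6 · 9800 · 99 = 25.71 mm.
The walls impose strain ε = −(25.71)/9800 = -2.6235e-03; σ = Eε = 44200 · -2.6235e-03 = -116 MPa.
Wall reaction R = σ·A = -116·611.3 = -70880 N = -70.88 kN.

-70.9 kN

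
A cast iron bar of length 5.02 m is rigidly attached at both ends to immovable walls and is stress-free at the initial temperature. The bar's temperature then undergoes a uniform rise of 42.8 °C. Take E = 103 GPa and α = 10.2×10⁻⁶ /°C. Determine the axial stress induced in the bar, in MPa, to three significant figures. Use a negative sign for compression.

-45.0 MPa

Free thermal expansion αLΔT = 10.2e-6 · 5020 · 42.8 = 2.192 mm.
The walls impose strain ε = −(2.192)/5020 = -4.3656e-04; σ = Eε = 103000 · -4.3656e-04 = -44.97 MPa.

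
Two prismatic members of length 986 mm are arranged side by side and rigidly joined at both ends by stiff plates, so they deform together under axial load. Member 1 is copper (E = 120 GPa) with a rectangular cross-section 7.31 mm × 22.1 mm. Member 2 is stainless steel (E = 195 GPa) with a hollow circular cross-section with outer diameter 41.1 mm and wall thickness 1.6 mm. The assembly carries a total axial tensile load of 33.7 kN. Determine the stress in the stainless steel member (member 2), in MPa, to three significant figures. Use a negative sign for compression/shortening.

A_1 = 161.6 mm².
A_2 = 198.5 mm².
Equal strain + equilibrium ⇒ each member carries load in proportion to AE: A₁E₁ = 19390000 N, A₂E₂ = 38720000 N, ΣAE = 58100000 N.
σ₂ = P·E₂/ΣAE = 33700·195000/58100000 = 113.1 MPa.

113 MPa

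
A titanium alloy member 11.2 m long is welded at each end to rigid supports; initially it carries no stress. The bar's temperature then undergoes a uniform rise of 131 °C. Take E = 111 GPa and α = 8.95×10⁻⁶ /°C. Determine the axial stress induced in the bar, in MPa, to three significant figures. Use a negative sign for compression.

-130 MPa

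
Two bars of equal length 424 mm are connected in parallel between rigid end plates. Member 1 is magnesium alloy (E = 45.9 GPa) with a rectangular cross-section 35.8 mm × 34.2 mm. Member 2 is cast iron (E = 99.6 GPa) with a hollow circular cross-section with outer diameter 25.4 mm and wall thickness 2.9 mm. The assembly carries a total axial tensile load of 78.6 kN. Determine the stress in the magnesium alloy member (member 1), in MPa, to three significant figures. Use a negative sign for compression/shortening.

A_1 = 1224 mm².
A_2 = 205 mm².
Equal strain + equilibrium ⇒ each member carries load in proportion to AE: A₁E₁ = 56200000 N, A₂E₂ = 20420000 N, ΣAE = 76620000 N.
σ₁ = P·E₁/ΣAE = 78600·45900/76620000 = 47.09 MPa.

47.1 MPa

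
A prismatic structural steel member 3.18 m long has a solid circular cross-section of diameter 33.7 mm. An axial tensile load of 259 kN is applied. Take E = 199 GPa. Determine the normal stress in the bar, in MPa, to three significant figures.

A = 892 mm².
σ = N/A = 259000/892 = 290.4 MPa.

290 MPa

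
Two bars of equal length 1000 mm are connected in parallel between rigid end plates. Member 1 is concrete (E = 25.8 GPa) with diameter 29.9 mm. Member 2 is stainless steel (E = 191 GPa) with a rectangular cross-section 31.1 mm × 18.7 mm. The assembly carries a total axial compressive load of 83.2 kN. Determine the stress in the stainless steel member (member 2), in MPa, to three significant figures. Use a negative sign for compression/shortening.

-123 MPa

A_1 = 702.2 mm².
A_2 = 581.6 mm².
Equal strain + equilibrium ⇒ each member carries load in proportion to AE: A₁E₁ = 18120000 N, A₂E₂ = 111100000 N, ΣAE = 129200000 N.
σ₂ = P·E₂/ΣAE = -83200·191000/129200000 = -123 MPa.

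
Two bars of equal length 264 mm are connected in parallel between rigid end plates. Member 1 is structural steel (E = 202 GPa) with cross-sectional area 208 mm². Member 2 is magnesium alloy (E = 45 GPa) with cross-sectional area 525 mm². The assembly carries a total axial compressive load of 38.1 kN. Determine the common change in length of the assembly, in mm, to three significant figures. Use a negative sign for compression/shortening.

Equal strain + equilibrium ⇒ each member carries load in proportion to AE: A₁E₁ = 42020000 N, A₂E₂ = 23620000 N, ΣAE = 65640000 N.
δ = PL/ΣAE = -38100·264/65640000 = -0.1532 mm.

-0.153 mm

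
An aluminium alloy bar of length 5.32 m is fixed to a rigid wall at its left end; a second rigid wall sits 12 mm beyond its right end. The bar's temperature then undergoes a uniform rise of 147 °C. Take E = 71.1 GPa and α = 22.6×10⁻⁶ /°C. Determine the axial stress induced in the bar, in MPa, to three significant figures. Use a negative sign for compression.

-75.8 MPa

Free thermal expansion αLΔT = 22.6e-6 · 5320 · 147 = 17.67 mm.
The walls engage after the gap closes; constrained expansion = 17.67 − 12 = 5.674 mm.
The walls impose strain ε = −(5.674)/5320 = -1.0666e-03; σ = Eε = 71100 · -1.0666e-03 = -75.83 MPa.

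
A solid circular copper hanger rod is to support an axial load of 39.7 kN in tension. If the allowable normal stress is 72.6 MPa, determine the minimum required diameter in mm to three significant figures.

Required area A ≥ P/σ_allow = 39700/72.6 = 546.8 mm².
For a solid circular section, d ≥ √(4A/π) = 26.39 mm.

26.4 mm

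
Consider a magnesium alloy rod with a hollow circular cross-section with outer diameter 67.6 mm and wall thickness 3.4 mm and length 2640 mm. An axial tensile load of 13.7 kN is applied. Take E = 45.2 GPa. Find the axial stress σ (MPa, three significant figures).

A = 685.7 mm².
σ = N/A = 13700/685.7 = 19.98 MPa.

20.0 MPa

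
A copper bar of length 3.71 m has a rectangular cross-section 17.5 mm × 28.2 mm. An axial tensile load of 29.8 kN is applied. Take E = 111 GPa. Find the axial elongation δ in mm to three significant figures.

A = 493.5 mm².
δ_mech = NL/(AE) = 29800·3710/(493.5·111000) = 2.018 mm.

2.02 mm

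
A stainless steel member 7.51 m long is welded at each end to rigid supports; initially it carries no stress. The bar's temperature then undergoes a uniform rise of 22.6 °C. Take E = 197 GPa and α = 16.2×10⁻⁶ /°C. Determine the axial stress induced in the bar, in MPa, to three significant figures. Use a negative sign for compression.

-72.1 MPa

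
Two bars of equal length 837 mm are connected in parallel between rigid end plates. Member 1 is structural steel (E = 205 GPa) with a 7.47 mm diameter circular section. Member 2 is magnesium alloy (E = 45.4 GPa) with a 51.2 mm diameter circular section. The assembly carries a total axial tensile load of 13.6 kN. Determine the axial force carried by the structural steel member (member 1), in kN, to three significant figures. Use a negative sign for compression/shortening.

1.19 kN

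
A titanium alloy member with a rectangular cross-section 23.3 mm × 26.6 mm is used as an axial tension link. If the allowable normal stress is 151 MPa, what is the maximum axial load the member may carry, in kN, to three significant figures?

A = 619.8 mm².
P_max = σ_allow · A = 151 · 619.8 = 93590 N = 93.59 kN.

93.6 kN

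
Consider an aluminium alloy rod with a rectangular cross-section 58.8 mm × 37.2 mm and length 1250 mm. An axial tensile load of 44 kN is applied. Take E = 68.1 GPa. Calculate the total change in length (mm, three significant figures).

0.369 mm

A = 2187 mm².
δ_mech = NL/(AE) = 44000·1250/(2187·68100) = 0.3692 mm.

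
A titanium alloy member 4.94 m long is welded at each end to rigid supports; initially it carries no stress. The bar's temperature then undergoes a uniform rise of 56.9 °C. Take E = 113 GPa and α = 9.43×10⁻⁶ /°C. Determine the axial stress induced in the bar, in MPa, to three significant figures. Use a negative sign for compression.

Free thermal expansion αLΔT = 9.43e-6 · 4940 · 56.9 = 2.651 mm.
The walls impose strain ε = −(2.651)/4940 = -5.3657e-04; σ = Eε = 113000 · -5.3657e-04 = -60.63 MPa.

-60.6 MPa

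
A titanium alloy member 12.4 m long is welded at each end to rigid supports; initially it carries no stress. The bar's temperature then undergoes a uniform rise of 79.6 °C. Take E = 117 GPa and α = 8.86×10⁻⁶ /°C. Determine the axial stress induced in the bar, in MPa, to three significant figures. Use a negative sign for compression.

-82.5 MPa

Free thermal expansion αLΔT = 8.86e-6 · 12400 · 79.6 = 8.745 mm.
The walls impose strain ε = −(8.745)/12400 = -7.0526e-04; σ = Eε = 117000 · -7.0526e-04 = -82.51 MPa.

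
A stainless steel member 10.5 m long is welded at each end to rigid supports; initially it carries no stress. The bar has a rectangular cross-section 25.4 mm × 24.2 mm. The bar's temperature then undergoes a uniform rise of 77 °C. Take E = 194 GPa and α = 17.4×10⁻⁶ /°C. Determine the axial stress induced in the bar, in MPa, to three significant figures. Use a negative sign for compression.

Free thermal expansion αLΔT = 17.4e-6 · 10500 · 77 = 14.07 mm.
The walls impose strain ε = −(14.07)/10500 = -1.3398e-03; σ = Eε = 194000 · -1.3398e-03 = -259.9 MPa.

-260 MPa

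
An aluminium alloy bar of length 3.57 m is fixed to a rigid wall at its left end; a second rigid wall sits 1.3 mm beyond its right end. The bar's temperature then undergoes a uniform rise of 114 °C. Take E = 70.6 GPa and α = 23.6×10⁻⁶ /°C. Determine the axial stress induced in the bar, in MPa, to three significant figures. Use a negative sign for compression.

-164 MPa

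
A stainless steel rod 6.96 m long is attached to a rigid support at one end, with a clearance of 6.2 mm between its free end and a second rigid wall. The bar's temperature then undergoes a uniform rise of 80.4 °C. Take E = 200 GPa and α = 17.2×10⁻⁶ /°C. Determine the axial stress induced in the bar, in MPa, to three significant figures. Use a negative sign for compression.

-98.4 MPa

Free thermal expansion αLΔT = 17.2e-6 · 6960 · 80.4 = 9.625 mm.
The walls engage after the gap closes; constrained expansion = 9.625 − 6.2 = 3.425 mm.
The walls impose strain ε = −(3.425)/6960 = -4.9208e-04; σ = Eε = 200000 · -4.9208e-04 = -98.42 MPa.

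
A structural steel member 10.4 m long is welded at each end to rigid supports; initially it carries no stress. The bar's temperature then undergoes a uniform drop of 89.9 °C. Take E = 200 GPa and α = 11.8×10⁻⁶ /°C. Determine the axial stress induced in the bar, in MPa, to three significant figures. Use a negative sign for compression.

212 MPa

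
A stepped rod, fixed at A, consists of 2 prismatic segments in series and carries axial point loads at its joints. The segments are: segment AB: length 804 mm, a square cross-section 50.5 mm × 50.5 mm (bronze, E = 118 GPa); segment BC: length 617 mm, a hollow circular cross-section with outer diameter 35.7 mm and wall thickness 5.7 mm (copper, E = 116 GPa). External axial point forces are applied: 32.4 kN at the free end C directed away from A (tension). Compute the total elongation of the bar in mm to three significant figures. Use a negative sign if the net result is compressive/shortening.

0.407 mm

Internal axial forces (sectioning from the free end, tension +): N_BC = 32.4 kN, N_AB = 32.4 kN.
A_AB = 2550 mm².
A_BC = 537.2 mm².
δ_AB = 32400·804/(2550·118000) = 0.08656 mm
δ_BC = 32400·617/(537.2·116000) = 0.3208 mm
δ = Σδ_i = 0.4074 mm.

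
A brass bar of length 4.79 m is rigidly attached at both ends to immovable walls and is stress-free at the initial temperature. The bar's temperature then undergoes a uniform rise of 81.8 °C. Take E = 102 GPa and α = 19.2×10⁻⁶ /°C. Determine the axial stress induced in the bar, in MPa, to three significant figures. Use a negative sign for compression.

-160 MPa

Free thermal expansion αLΔT = 19.2e-6 · 4790 · 81.8 = 7.523 mm.
The walls impose strain ε = −(7.523)/4790 = -1.5706e-03; σ = Eε = 102000 · -1.5706e-03 = -160.2 MPa.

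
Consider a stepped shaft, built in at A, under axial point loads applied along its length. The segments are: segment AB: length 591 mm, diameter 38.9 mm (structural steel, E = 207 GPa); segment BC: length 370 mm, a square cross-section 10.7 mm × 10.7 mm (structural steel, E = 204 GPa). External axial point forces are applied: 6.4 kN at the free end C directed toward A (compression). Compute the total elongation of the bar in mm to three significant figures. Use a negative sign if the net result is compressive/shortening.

-0.117 mm

Internal axial forces (sectioning from the free end, tension +): N_BC = -6.4 kN, N_AB = -6.4 kN.
A_AB = 1188 mm².
A_BC = 114.5 mm².
δ_AB = -6400·591/(1188·207000) = -0.01537 mm
δ_BC = -6400·370/(114.5·204000) = -0.1014 mm
δ = Σδ_i = -0.1168 mm.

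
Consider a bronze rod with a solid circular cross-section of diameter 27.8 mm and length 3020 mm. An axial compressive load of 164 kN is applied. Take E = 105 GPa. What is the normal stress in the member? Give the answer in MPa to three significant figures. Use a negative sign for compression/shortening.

A = 607 mm².
σ = N/A = -164000/607 = -270.2 MPa.

-270 MPa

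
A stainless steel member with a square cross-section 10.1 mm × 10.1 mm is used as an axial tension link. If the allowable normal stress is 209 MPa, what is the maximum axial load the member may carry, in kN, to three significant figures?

A = 102 mm².
P_max = σ_allow · A = 209 · 102 = 21320 N = 21.32 kN.

21.3 kN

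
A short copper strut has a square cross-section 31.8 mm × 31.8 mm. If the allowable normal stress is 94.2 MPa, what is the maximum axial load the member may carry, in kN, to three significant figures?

95.3 kN

A = 1011 mm².
P_max = σ_allow · A = 94.2 · 1011 = 95260 N = 95.26 kN.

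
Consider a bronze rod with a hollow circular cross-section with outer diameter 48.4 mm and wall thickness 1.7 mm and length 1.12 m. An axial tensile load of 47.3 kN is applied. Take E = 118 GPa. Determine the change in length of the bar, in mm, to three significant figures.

A = 249.4 mm².
δ_mech = NL/(AE) = 47300·1120/(249.4·118000) = 1.8 mm.

1.80 mm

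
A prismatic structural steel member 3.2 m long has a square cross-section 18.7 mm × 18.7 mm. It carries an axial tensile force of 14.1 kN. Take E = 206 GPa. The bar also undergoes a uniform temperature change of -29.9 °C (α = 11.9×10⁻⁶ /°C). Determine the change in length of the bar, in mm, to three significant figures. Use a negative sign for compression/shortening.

-0.512 mm

A = 349.7 mm².
δ_mech = NL/(AE) = 14100·3200/(349.7·206000) = 0.6264 mm.
δ_thermal = αLΔT = 11.9e-6·3200·-29.9 = -1.139 mm.
δ = δ_mech + δ_thermal = -0.5122 mm.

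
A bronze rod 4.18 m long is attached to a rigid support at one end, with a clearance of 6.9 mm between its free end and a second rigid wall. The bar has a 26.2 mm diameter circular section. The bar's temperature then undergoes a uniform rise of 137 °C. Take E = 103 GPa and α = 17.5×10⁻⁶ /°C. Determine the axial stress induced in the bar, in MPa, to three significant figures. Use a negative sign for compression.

-76.9 MPa

Free thermal expansion αLΔT = 17.5e-6 · 4180 · 137 = 10.02 mm.
The walls engage after the gap closes; constrained expansion = 10.02 − 6.9 = 3.122 mm.
The walls impose strain ε = −(3.122)/4180 = -7.4678e-04; σ = Eε = 103000 · -7.4678e-04 = -76.92 MPa.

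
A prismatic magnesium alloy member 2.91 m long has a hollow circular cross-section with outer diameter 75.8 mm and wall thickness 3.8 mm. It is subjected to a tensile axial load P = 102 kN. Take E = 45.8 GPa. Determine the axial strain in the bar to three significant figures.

A = 859.5 mm².
σ = N/A = 118.7 MPa; ε = σ/E = 118.7/45800 = 2.591e-03.

0.00259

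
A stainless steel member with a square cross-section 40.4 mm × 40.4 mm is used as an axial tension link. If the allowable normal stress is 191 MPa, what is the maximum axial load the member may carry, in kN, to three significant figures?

312 kN

A = 1632 mm².
P_max = σ_allow · A = 191 · 1632 = 311700 N = 311.7 kN.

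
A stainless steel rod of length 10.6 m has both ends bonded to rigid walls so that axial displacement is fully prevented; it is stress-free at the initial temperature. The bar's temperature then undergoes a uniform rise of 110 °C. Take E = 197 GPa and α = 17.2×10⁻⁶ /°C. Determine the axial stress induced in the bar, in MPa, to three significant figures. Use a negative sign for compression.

-373 MPa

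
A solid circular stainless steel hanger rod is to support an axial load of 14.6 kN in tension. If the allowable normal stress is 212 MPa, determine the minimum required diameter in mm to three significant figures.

Required area A ≥ P/σ_allow = 14600/212 = 68.87 mm².
For a solid circular section, d ≥ √(4A/π) = 9.364 mm.

9.36 mm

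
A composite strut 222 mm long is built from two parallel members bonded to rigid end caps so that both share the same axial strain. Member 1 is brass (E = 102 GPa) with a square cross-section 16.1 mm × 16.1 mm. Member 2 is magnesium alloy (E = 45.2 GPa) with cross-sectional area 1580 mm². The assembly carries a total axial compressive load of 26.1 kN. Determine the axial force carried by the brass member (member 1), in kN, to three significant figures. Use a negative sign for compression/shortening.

-7.05 kN

A_1 = 259.2 mm².
Equal strain + equilibrium ⇒ each member carries load in proportion to AE: A₁E₁ = 26440000 N, A₂E₂ = 71420000 N, ΣAE = 97860000 N.
F₁ = P·A₁E₁/ΣAE = -26100·26440000/97860000 = -7052 N.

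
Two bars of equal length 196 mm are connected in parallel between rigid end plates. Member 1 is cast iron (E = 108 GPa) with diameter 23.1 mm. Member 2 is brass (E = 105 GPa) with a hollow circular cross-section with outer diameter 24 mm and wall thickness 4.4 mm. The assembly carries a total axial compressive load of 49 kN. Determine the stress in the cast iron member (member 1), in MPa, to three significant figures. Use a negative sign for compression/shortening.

-71.8 MPa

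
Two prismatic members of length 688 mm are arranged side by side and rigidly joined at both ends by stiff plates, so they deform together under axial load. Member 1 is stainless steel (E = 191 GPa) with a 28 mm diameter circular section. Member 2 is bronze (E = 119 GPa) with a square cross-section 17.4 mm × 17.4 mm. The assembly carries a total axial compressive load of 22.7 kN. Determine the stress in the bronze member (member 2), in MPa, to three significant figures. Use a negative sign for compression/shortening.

-17.6 MPa

A_1 = 615.8 mm².
A_2 = 302.8 mm².
Equal strain + equilibrium ⇒ each member carries load in proportion to AE: A₁E₁ = 117600000 N, A₂E₂ = 36030000 N, ΣAE = 153600000 N.
σ₂ = P·E₂/ΣAE = -22700·119000/153600000 = -17.58 MPa.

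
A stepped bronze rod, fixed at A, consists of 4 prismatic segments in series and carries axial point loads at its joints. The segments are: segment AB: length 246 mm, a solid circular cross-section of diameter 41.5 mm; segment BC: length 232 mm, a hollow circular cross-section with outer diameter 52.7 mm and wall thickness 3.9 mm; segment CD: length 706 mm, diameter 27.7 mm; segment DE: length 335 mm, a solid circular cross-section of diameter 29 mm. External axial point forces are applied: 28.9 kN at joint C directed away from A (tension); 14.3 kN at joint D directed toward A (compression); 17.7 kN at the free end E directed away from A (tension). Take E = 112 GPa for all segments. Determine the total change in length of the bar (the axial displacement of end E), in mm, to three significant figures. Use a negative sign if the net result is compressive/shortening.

0.280 mm

Internal axial forces (sectioning from the free end, tension +): N_DE = 17.7 kN, N_CD = 3.4 kN, N_BC = 32.3 kN, N_AB = 32.3 kN.
A_AB = 1353 mm².
A_BC = 597.9 mm².
A_CD = 602.6 mm².
A_DE = 660.5 mm².
δ_AB = 32300·246/(1353·112000) = 0.05245 mm
δ_BC = 32300·232/(597.9·112000) = 0.1119 mm
δ_CD = 3400·706/(602.6·112000) = 0.03556 mm
δ_DE = 17700·335/(660.5·112000) = 0.08015 mm
δ = Σδ_i = 0.2801 mm.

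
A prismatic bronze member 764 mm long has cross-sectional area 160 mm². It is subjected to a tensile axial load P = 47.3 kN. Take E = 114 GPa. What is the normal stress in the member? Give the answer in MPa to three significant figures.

σ = N/A = 47300/160 = 295.6 MPa.

296 MPa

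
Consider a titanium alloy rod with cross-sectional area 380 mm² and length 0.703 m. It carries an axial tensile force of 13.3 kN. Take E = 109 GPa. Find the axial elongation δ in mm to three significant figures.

δ_mech = NL/(AE) = 13300·703/(380·109000) = 0.2257 mm.

0.226 mm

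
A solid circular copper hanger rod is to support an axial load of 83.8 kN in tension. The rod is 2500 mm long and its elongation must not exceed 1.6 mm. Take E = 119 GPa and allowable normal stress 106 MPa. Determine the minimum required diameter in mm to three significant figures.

37.4 mm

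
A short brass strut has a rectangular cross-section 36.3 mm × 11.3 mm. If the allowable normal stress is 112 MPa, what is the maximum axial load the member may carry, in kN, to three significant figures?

45.9 kN

A = 410.2 mm².
P_max = σ_allow · A = 112 · 410.2 = 45940 N = 45.94 kN.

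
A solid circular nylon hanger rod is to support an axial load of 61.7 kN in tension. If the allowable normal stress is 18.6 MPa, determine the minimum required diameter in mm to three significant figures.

65.0 mm

Required area A ≥ P/σ_allow = 61700/18.6 = 3317 mm².
For a solid circular section, d ≥ √(4A/π) = 64.99 mm.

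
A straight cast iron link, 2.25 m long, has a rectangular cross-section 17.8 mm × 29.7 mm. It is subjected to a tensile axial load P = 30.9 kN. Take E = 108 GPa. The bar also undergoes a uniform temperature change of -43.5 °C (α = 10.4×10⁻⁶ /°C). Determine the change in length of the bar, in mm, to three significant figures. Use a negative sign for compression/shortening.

0.200 mm

A = 528.7 mm².
δ_mech = NL/(AE) = 30900·2250/(528.7·108000) = 1.218 mm.
δ_thermal = αLΔT = 10.4e-6·2250·-43.5 = -1.018 mm.
δ = δ_mech + δ_thermal = 0.1998 mm.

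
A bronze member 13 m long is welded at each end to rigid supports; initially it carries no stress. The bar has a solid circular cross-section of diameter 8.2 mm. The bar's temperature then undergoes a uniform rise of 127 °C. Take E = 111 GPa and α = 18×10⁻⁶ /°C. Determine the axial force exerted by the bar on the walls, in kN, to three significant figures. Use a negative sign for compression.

Free thermal expansion αLΔT = 18e-6 · 13000 · 127 = 29.72 mm.
The walls impose strain ε = −(29.72)/13000 = -2.2860e-03; σ = Eε = 111000 · -2.2860e-03 = -253.7 MPa.
Wall reaction R = σ·A = -253.7·52.81 = -13400 N = -13.4 kN.

-13.4 kN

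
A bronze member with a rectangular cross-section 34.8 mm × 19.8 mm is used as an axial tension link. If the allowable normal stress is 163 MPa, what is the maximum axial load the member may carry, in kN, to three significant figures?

A = 689 mm².
P_max = σ_allow · A = 163 · 689 = 112300 N = 112.3 kN.

112 kN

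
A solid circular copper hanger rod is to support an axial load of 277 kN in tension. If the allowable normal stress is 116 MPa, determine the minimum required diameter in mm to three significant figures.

Required area A ≥ P/σ_allow = 277000/116 = 2388 mm².
For a solid circular section, d ≥ √(4A/π) = 55.14 mm.

55.1 mm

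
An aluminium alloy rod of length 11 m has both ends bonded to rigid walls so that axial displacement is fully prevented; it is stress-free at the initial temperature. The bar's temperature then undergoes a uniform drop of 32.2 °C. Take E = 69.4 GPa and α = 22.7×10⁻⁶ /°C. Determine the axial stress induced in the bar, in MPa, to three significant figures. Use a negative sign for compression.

50.7 MPa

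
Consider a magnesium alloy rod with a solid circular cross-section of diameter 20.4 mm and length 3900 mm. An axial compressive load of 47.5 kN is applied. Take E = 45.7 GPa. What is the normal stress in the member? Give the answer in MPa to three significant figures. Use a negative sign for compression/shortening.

-145 MPa

A = 326.9 mm².
σ = N/A = -47500/326.9 = -145.3 MPa.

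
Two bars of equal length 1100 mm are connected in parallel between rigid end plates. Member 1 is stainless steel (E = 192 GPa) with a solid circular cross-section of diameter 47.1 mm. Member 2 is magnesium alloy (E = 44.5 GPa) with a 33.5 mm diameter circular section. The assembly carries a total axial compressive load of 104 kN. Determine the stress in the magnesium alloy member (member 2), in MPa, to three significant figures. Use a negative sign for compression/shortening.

-12.4 MPa

A_1 = 1742 mm².
A_2 = 881.4 mm².
Equal strain + equilibrium ⇒ each member carries load in proportion to AE: A₁E₁ = 334500000 N, A₂E₂ = 39220000 N, ΣAE = 373800000 N.
σ₂ = P·E₂/ΣAE = -104000·44500/373800000 = -12.38 MPa.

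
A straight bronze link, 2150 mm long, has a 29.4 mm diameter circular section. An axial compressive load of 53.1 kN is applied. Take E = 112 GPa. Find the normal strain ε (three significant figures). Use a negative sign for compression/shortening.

A = 678.9 mm².
σ = N/A = -78.22 MPa; ε = σ/E = -78.22/112000 = -6.984e-04.

-6.98e-04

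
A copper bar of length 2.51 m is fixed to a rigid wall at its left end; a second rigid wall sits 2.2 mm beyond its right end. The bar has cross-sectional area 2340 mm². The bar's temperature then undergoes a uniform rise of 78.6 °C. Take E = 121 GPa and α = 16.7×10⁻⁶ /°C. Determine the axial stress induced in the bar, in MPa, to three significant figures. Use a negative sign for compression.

-52.8 MPa

Free thermal expansion αLΔT = 16.7e-6 · 2510 · 78.6 = 3.295 mm.
The walls engage after the gap closes; constrained expansion = 3.295 − 2.2 = 1.095 mm.
The walls impose strain ε = −(1.095)/2510 = -4.3613e-04; σ = Eε = 121000 · -4.3613e-04 = -52.77 MPa.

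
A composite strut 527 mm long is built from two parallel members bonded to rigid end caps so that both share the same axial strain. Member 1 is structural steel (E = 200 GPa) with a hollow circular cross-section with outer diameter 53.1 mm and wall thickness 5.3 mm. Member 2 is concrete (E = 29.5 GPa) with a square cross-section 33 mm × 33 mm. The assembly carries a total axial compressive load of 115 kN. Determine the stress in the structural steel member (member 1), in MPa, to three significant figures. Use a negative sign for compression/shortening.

A_1 = 795.9 mm².
A_2 = 1089 mm².
Equal strain + equilibrium ⇒ each member carries load in proportion to AE: A₁E₁ = 159200000 N, A₂E₂ = 32130000 N, ΣAE = 191300000 N.
σ₁ = P·E₁/ΣAE = -115000·200000/191300000 = -120.2 MPa.

-120 MPa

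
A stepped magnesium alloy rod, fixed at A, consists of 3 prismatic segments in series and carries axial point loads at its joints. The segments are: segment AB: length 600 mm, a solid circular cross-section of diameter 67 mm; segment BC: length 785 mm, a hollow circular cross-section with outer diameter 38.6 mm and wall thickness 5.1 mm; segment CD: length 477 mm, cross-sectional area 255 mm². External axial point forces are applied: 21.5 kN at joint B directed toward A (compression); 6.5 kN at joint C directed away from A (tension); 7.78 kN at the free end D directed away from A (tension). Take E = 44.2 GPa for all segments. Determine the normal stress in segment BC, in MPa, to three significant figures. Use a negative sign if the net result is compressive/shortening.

Internal axial forces (sectioning from the free end, tension +): N_CD = 7.78 kN, N_BC = 14.28 kN, N_AB = -7.22 kN.
A_BC = 536.7 mm².
σ_BC = N_BC/A_BC = 14280/536.7 = 26.61 MPa.

26.6 MPa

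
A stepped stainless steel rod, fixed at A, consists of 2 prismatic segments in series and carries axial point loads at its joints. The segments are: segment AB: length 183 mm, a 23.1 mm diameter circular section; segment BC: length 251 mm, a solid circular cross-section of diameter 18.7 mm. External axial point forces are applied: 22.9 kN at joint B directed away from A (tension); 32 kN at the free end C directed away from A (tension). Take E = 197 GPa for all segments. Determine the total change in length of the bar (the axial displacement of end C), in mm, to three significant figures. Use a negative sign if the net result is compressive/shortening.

Internal axial forces (sectioning from the free end, tension +): N_BC = 32 kN, N_AB = 54.9 kN.
A_AB = 419.1 mm².
A_BC = 274.6 mm².
δ_AB = 54900·183/(419.1·197000) = 0.1217 mm
δ_BC = 32000·251/(274.6·197000) = 0.1485 mm
δ = Σδ_i = 0.2701 mm.

0.270 mm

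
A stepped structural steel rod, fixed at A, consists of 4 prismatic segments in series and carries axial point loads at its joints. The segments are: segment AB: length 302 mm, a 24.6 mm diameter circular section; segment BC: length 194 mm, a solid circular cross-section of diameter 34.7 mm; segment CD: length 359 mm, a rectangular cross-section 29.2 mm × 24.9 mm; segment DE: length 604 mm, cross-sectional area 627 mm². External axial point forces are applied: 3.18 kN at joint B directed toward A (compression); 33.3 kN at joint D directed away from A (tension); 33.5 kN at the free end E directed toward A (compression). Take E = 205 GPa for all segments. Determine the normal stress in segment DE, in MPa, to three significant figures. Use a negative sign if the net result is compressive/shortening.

-53.4 MPa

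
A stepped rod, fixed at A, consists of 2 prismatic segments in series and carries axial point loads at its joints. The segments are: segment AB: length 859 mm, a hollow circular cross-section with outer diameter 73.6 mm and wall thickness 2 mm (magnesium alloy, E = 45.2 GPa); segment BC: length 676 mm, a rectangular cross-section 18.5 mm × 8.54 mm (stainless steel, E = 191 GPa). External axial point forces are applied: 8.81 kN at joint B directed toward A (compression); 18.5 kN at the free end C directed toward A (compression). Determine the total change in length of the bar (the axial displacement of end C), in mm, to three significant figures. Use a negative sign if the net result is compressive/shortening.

Internal axial forces (sectioning from the free end, tension +): N_BC = -18.5 kN, N_AB = -27.31 kN.
A_AB = 449.9 mm².
A_BC = 158 mm².
δ_AB = -27310·859/(449.9·45200) = -1.154 mm
δ_BC = -18500·676/(158·191000) = -0.4144 mm
δ = Σδ_i = -1.568 mm.

-1.57 mm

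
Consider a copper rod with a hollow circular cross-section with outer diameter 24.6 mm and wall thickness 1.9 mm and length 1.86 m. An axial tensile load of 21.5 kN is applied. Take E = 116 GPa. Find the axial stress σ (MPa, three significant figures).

159 MPa

A = 135.5 mm².
σ = N/A = 21500/135.5 = 158.7 MPa.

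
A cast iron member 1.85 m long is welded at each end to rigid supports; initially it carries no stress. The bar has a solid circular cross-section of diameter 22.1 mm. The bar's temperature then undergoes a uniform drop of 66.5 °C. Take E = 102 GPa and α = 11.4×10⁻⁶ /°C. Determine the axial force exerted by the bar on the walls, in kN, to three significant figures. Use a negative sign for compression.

Free thermal expansion αLΔT = 11.4e-6 · 1850 · -66.5 = -1.402 mm.
The walls impose strain ε = −(-1.402)/1850 = 7.5810e-04; σ = Eε = 102000 · 7.5810e-04 = 77.33 MPa.
Wall reaction R = σ·A = 77.33·383.6 = 29660 N = 29.66 kN.

29.7 kN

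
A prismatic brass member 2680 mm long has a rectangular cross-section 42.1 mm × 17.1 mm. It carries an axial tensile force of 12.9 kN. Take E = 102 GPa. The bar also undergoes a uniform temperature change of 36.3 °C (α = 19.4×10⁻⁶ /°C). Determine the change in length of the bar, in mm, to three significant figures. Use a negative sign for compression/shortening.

A = 719.9 mm².
δ_mech = NL/(AE) = 12900·2680/(719.9·102000) = 0.4708 mm.
δ_thermal = αLΔT = 19.4e-6·2680·36.3 = 1.887 mm.
δ = δ_mech + δ_thermal = 2.358 mm.

2.36 mm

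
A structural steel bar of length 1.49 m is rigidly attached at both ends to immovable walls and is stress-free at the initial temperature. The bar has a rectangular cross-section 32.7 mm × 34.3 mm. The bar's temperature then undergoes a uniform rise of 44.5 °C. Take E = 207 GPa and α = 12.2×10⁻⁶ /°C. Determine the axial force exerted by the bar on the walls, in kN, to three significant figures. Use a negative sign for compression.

-126 kN

Free thermal expansion αLΔT = 12.2e-6 · 1490 · 44.5 = 0.8089 mm.
The walls impose strain ε = −(0.8089)/1490 = -5.4290e-04; σ = Eε = 207000 · -5.4290e-04 = -112.4 MPa.
Wall reaction R = σ·A = -112.4·1122 = -126000 N = -126 kN.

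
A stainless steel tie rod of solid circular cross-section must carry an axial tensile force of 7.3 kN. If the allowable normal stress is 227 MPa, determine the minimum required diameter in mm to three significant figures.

Required area A ≥ P/σ_allow = 7300/227 = 32.16 mm².
For a solid circular section, d ≥ √(4A/π) = 6.399 mm.

6.40 mm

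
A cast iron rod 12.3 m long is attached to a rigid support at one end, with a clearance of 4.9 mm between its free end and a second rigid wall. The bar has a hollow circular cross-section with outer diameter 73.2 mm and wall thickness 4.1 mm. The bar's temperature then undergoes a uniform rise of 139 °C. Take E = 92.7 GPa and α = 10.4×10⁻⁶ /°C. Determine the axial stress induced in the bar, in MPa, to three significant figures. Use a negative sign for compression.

-97.1 MPa

Free thermal expansion αLΔT = 10.4e-6 · 12300 · 139 = 17.78 mm.
The walls engage after the gap closes; constrained expansion = 17.78 − 4.9 = 12.88 mm.
The walls impose strain ε = −(12.88)/12300 = -1.0472e-03; σ = Eε = 92700 · -1.0472e-03 = -97.08 MPa.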